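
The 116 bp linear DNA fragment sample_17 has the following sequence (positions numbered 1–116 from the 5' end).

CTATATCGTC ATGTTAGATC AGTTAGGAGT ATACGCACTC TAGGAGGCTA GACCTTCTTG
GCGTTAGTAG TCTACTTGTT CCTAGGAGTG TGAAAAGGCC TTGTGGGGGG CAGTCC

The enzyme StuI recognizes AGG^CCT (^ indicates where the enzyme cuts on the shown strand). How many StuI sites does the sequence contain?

AGGCCT occurs starting at position 96.
StuI cuts at 1 site.

1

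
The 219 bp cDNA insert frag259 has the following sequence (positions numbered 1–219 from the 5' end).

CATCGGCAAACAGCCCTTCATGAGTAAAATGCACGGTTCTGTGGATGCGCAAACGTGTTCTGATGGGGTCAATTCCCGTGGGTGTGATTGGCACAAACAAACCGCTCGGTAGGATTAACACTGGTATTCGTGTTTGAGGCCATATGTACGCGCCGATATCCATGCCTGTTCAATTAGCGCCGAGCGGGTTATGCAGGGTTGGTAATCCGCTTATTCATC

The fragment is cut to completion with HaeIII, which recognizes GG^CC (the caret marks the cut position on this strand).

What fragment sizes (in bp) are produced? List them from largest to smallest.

The HaeIII site (GGCC) starts at position 138.
HaeIII cuts after base 2 of each site, so after position 139.
Linear molecule, 1 cut → 2 fragments:
  1–139 → 139 bp
  140–219 → 80 bp
Sorted largest to smallest: 139, 80 bp.

139, 80 bp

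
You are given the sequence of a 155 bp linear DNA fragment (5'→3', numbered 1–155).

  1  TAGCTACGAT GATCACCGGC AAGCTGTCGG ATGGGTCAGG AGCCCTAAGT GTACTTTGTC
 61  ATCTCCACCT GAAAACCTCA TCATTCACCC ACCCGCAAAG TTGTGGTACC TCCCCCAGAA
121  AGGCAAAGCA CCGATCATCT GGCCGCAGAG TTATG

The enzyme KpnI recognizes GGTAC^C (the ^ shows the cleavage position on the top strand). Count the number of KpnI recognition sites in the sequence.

1

GGTACC occurs starting at position 105.
KpnI cuts at 1 site.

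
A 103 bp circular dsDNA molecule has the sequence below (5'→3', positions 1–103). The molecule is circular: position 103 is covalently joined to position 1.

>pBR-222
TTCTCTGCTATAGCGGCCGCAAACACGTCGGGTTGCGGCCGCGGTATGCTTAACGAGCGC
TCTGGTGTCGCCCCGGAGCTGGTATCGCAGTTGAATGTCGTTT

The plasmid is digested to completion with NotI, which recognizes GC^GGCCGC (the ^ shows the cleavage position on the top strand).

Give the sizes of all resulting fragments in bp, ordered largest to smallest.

81, 22 bp

NotI sites (GCGGCCGC) start at positions 13, 35.
NotI cuts after base 2 of each site, so after positions 14, 36.
Circular molecule, 2 cuts → 2 fragments:
  15–36 → 22 bp
  37–103 then 1–14 → 67 + 14 = 81 bp
Sorted largest to smallest: 81, 22 bp.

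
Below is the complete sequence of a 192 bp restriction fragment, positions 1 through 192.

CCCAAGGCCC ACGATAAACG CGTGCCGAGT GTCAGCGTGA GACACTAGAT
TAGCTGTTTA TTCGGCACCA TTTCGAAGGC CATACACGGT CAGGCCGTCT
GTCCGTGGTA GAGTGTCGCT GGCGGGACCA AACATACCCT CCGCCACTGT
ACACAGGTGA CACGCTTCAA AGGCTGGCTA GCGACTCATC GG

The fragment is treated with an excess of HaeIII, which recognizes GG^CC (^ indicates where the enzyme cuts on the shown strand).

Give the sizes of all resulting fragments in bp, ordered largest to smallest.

98, 72, 15, 7 bp

HaeIII sites (GGCC) start at positions 6, 78, 93.
HaeIII cuts after base 2 of each site, so after positions 7, 79, 94.
Linear molecule, 3 cuts → 4 fragments:
  1–7 → 7 bp
  8–79 → 72 bp
  80–94 → 15 bp
  95–192 → 98 bp
Sorted largest to smallest: 98, 72, 15, 7 bp.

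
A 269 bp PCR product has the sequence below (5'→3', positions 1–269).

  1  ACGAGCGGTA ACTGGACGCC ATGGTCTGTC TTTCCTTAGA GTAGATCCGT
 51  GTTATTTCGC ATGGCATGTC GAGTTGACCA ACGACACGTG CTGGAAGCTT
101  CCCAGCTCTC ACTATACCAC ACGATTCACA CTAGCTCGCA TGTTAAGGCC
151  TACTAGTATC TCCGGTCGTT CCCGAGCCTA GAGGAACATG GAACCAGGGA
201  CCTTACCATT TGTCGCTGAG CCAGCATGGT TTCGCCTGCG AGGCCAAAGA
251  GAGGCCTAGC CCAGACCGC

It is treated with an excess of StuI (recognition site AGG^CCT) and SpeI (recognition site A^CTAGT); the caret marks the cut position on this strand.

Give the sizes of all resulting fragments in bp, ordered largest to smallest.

148, 102, 15, 4 bp

StuI sites (AGGCCT) start at positions 146, 252.
StuI cuts after base 3 of each site, so after positions 148, 254.
The SpeI site (ACTAGT) starts at position 152.
SpeI cuts after the first base of each site, so after position 152.
Combined cut positions: 148, 152, 254.
Linear molecule, 3 cuts → 4 fragments:
  1–148 → 148 bp
  149–152 → 4 bp
  153–254 → 102 bp
  255–269 → 15 bp
Sorted largest to smallest: 148, 102, 15, 4 bp.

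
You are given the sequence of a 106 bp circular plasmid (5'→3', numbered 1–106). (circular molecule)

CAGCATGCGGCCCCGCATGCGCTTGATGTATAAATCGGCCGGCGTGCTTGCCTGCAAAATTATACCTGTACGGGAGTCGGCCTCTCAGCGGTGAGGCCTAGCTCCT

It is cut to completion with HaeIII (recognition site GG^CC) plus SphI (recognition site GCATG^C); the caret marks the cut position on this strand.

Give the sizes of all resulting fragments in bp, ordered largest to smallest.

42, 19, 17, 16, 9, 3 bp

HaeIII sites (GGCC) start at positions 9, 37, 79, 95.
HaeIII cuts after base 2 of each site, so after positions 10, 38, 80, 96.
SphI sites (GCATGC) start at positions 3, 15.
SphI cuts after base 5 of each site (before the last base), so after positions 7, 19.
Combined cut positions: 7, 10, 19, 38, 80, 96.
Circular molecule, 6 cuts → 6 fragments:
  8–10 → 3 bp
  11–19 → 9 bp
  20–38 → 19 bp
  39–80 → 42 bp
  81–96 → 16 bp
  97–106 then 1–7 → 10 + 7 = 17 bp
Sorted largest to smallest: 42, 19, 17, 16, 9, 3 bp.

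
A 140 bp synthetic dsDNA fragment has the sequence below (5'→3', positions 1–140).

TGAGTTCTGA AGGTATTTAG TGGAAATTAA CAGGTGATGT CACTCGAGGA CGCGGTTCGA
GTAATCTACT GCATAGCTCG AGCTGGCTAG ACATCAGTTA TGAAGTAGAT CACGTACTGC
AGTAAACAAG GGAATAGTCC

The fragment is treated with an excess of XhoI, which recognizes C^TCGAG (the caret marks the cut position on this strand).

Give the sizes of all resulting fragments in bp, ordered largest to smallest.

XhoI sites (CTCGAG) start at positions 43, 77.
XhoI cuts after the first base of each site, so after positions 43, 77.
Linear molecule, 2 cuts → 3 fragments:
  1–43 → 43 bp
  44–77 → 34 bp
  78–140 → 63 bp
Sorted largest to smallest: 63, 43, 34 bp.

63, 43, 34 bp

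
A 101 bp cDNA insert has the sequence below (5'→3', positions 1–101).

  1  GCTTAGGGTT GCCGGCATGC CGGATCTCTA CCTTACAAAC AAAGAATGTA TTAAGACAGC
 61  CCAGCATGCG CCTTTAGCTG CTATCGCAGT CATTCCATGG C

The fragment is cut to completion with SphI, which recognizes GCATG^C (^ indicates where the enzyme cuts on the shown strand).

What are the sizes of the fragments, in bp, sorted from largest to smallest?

SphI sites (GCATGC) start at positions 15, 64.
SphI cuts after base 5 of each site (before the last base), so after positions 19, 68.
Linear molecule, 2 cuts → 3 fragments:
  1–19 → 19 bp
  20–68 → 49 bp
  69–101 → 33 bp
Sorted largest to smallest: 49, 33, 19 bp.

49, 33, 19 bp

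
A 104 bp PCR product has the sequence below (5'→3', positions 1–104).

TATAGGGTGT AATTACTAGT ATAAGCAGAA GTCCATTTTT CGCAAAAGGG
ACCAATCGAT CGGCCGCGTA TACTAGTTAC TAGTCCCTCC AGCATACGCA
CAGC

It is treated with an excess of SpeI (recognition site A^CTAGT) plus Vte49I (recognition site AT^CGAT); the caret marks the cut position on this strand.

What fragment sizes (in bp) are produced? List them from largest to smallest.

SpeI sites (ACTAGT) start at positions 15, 72, 79.
SpeI cuts after the first base of each site, so after positions 15, 72, 79.
The Vte49I site (ATCGAT) starts at position 55.
Vte49I cuts after base 2 of each site, so after position 56.
Combined cut positions: 15, 56, 72, 79.
Linear molecule, 4 cuts → 5 fragments:
  1–15 → 15 bp
  16–56 → 41 bp
  57–72 → 16 bp
  73–79 → 7 bp
  80–104 → 25 bp
Sorted largest to smallest: 41, 25, 16, 15, 7 bp.

41, 25, 16, 15, 7 bp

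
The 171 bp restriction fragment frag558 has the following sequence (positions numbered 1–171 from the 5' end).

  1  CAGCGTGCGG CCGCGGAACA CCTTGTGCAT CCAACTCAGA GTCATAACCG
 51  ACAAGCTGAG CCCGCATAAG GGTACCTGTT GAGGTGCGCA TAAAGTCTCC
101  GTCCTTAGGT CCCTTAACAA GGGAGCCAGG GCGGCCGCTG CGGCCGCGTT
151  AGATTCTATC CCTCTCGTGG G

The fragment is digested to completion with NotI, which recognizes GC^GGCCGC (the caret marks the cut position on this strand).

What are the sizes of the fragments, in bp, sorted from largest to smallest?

124, 30, 9, 8 bp

NotI sites (GCGGCCGC) start at positions 7, 131, 140.
NotI cuts after base 2 of each site, so after positions 8, 132, 141.
Linear molecule, 3 cuts → 4 fragments:
  1–8 → 8 bp
  9–132 → 124 bp
  133–141 → 9 bp
  142–171 → 30 bp
Sorted largest to smallest: 124, 30, 9, 8 bp.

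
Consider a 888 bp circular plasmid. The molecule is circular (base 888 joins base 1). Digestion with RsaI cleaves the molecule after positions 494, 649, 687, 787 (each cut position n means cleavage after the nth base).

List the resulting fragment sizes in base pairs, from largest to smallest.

Circular molecule, 4 cuts → 4 fragments:
  649 − 494 = 155 bp
  687 − 649 = 38 bp
  787 − 687 = 100 bp
  wrap: 888 − 787 + 494 = 595 bp
Sorted largest to smallest: 595, 155, 100, 38 bp.

595, 155, 100, 38 bp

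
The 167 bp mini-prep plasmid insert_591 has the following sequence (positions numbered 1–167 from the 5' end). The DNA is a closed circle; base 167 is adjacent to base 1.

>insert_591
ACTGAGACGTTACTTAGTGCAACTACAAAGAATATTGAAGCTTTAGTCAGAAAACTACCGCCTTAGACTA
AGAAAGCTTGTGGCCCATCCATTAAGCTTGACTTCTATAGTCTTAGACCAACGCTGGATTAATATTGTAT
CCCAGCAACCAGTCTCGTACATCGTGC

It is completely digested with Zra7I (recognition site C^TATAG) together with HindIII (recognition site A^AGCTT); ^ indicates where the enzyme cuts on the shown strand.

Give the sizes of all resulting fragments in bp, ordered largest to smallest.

100, 36, 20, 11 bp

The Zra7I site (CTATAG) starts at position 105.
Zra7I cuts after the first base of each site, so after position 105.
HindIII sites (AAGCTT) start at positions 38, 74, 94.
HindIII cuts after the first base of each site, so after positions 38, 74, 94.
Combined cut positions: 38, 74, 94, 105.
Circular molecule, 4 cuts → 4 fragments:
  39–74 → 36 bp
  75–94 → 20 bp
  95–105 → 11 bp
  106–167 then 1–38 → 62 + 38 = 100 bp
Sorted largest to smallest: 100, 36, 20, 11 bp.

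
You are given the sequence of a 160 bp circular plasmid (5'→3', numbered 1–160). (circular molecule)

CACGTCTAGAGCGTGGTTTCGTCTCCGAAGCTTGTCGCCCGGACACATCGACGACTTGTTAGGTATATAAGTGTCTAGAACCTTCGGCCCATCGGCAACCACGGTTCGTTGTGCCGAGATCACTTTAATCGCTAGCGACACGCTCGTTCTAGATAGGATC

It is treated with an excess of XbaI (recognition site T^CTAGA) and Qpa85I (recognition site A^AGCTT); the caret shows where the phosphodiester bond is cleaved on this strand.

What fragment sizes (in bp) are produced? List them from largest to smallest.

74, 46, 23, 17 bp

XbaI sites (TCTAGA) start at positions 5, 74, 148.
XbaI cuts after the first base of each site, so after positions 5, 74, 148.
The Qpa85I site (AAGCTT) starts at position 28.
Qpa85I cuts after the first base of each site, so after position 28.
Combined cut positions: 5, 28, 74, 148.
Circular molecule, 4 cuts → 4 fragments:
  6–28 → 23 bp
  29–74 → 46 bp
  75–148 → 74 bp
  149–160 then 1–5 → 12 + 5 = 17 bp
Sorted largest to smallest: 74, 46, 23, 17 bp.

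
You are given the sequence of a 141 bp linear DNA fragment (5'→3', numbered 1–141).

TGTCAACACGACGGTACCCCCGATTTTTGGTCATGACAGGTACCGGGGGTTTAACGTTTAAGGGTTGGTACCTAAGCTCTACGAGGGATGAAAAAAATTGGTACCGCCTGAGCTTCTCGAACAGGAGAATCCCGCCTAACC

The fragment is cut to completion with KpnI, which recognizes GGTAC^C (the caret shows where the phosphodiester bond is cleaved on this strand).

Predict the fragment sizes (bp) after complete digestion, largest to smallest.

KpnI sites (GGTACC) start at positions 13, 39, 67, 100.
KpnI cuts after base 5 of each site (before the last base), so after positions 17, 43, 71, 104.
Linear molecule, 4 cuts → 5 fragments:
  1–17 → 17 bp
  18–43 → 26 bp
  44–71 → 28 bp
  72–104 → 33 bp
  105–141 → 37 bp
Sorted largest to smallest: 37, 33, 28, 26, 17 bp.

37, 33, 28, 26, 17 bp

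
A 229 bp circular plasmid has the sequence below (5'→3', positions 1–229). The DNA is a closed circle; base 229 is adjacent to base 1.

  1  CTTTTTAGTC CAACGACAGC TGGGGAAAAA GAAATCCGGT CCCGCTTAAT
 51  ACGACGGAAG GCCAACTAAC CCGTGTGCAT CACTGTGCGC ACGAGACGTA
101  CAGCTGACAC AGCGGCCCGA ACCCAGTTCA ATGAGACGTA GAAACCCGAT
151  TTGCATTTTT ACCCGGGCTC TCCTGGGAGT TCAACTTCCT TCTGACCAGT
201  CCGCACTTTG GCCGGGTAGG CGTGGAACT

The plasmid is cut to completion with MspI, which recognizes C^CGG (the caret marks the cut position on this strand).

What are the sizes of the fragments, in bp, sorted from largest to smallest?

127, 53, 49 bp

MspI sites (CCGG) start at positions 36, 163, 212.
MspI cuts after the first base of each site, so after positions 36, 163, 212.
Circular molecule, 3 cuts → 3 fragments:
  37–163 → 127 bp
  164–212 → 49 bp
  213–229 then 1–36 → 17 + 36 = 53 bp
Sorted largest to smallest: 127, 53, 49 bp.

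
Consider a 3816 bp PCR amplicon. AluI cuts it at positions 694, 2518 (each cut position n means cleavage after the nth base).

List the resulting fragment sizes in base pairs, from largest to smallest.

Linear molecule, 2 cuts → 3 fragments:
  694 − 0 = 694 bp
  2518 − 694 = 1824 bp
  3816 − 2518 = 1298 bp
Sorted largest to smallest: 1824, 1298, 694 bp.

1824, 1298, 694 bp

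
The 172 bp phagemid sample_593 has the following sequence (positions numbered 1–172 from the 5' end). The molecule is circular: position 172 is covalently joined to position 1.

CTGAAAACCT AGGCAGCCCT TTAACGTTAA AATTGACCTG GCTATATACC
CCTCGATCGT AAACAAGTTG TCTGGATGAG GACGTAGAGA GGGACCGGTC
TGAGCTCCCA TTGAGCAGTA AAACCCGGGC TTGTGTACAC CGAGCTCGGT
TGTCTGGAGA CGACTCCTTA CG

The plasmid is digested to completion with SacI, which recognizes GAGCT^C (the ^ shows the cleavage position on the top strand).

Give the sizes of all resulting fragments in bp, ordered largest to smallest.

132, 40 bp

SacI sites (GAGCTC) start at positions 102, 142.
SacI cuts after base 5 of each site (before the last base), so after positions 106, 146.
Circular molecule, 2 cuts → 2 fragments:
  107–146 → 40 bp
  147–172 then 1–106 → 26 + 106 = 132 bp
Sorted largest to smallest: 132, 40 bp.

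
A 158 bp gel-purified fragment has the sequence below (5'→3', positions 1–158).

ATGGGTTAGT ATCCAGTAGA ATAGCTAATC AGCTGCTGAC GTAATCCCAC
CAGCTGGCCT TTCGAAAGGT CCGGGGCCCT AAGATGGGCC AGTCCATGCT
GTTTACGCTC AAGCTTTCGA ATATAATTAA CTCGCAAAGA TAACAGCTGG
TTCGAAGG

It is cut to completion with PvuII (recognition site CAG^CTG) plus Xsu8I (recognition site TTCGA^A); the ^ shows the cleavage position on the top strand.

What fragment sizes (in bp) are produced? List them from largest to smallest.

PvuII sites (CAGCTG) start at positions 30, 51, 144.
PvuII cuts after base 3 of each site, so after positions 32, 53, 146.
Xsu8I sites (TTCGAA) start at positions 61, 116, 151.
Xsu8I cuts after base 5 of each site (before the last base), so after positions 65, 120, 155.
Combined cut positions: 32, 53, 65, 120, 146, 155.
Linear molecule, 6 cuts → 7 fragments:
  1–32 → 32 bp
  33–53 → 21 bp
  54–65 → 12 bp
  66–120 → 55 bp
  121–146 → 26 bp
  147–155 → 9 bp
  156–158 → 3 bp
Sorted largest to smallest: 55, 32, 26, 21, 12, 9, 3 bp.

55, 32, 26, 21, 12, 9, 3 bp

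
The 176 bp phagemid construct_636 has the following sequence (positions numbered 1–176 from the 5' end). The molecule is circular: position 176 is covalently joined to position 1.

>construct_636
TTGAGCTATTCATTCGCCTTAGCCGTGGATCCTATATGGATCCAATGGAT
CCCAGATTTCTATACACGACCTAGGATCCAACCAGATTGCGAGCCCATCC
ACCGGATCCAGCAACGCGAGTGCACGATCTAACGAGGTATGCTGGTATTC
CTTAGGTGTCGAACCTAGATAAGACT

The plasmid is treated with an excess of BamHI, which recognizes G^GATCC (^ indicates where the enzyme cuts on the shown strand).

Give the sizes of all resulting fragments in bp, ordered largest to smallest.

99, 30, 27, 11, 9 bp

BamHI sites (GGATCC) start at positions 27, 38, 47, 74, 104.
BamHI cuts after the first base of each site, so after positions 27, 38, 47, 74, 104.
Circular molecule, 5 cuts → 5 fragments:
  28–38 → 11 bp
  39–47 → 9 bp
  48–74 → 27 bp
  75–104 → 30 bp
  105–176 then 1–27 → 72 + 27 = 99 bp
Sorted largest to smallest: 99, 30, 27, 11, 9 bp.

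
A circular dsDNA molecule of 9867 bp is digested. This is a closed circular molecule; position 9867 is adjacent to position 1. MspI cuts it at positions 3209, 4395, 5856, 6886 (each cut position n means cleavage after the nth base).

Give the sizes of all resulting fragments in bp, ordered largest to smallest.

Circular molecule, 4 cuts → 4 fragments:
  4395 − 3209 = 1186 bp
  5856 − 4395 = 1461 bp
  6886 − 5856 = 1030 bp
  wrap: 9867 − 6886 + 3209 = 6190 bp
Sorted largest to smallest: 6190, 1461, 1186, 1030 bp.

6190, 1461, 1186, 1030 bp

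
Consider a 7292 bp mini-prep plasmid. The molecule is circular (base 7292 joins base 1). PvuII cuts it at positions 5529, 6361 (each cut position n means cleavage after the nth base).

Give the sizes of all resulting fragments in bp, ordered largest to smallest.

Circular molecule, 2 cuts → 2 fragments:
  6361 − 5529 = 832 bp
  wrap: 7292 − 6361 + 5529 = 6460 bp
Sorted largest to smallest: 6460, 832 bp.

6460, 832 bp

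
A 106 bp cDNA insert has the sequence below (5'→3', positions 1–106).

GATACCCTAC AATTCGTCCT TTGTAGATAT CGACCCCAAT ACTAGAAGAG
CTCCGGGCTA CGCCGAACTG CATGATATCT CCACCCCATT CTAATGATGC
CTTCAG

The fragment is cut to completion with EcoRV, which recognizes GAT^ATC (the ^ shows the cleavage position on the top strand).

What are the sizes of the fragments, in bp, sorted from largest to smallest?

48, 30, 28 bp

EcoRV sites (GATATC) start at positions 26, 74.
EcoRV cuts after base 3 of each site, so after positions 28, 76.
Linear molecule, 2 cuts → 3 fragments:
  1–28 → 28 bp
  29–76 → 48 bp
  77–106 → 30 bp
Sorted largest to smallest: 48, 30, 28 bp.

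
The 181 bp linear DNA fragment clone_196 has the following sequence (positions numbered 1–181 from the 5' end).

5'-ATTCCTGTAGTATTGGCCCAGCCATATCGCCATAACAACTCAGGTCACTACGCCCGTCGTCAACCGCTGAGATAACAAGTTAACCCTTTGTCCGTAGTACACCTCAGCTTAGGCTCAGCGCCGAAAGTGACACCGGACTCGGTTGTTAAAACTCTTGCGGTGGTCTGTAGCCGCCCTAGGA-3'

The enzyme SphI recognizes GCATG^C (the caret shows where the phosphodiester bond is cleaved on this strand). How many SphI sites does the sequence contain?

No occurrence of GCATGC is present in the sequence.
SphI does not cut: 0 sites.

0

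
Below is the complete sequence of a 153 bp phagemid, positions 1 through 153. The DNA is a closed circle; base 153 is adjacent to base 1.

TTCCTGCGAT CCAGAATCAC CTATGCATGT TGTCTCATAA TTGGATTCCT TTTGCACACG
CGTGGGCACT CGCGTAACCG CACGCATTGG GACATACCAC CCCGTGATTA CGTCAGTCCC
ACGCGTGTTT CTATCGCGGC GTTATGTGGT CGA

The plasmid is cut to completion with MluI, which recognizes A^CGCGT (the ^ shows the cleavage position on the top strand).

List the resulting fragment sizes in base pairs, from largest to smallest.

90, 63 bp

MluI sites (ACGCGT) start at positions 58, 121.
MluI cuts after the first base of each site, so after positions 58, 121.
Circular molecule, 2 cuts → 2 fragments:
  59–121 → 63 bp
  122–153 then 1–58 → 32 + 58 = 90 bp
Sorted largest to smallest: 90, 63 bp.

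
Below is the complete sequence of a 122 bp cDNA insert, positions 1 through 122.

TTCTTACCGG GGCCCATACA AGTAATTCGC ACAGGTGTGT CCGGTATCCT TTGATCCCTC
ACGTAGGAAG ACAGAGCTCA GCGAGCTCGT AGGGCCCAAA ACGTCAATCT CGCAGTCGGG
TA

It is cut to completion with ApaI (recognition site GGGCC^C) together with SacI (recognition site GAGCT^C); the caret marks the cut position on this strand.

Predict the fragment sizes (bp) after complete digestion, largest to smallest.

ApaI sites (GGGCCC) start at positions 10, 92.
ApaI cuts after base 5 of each site (before the last base), so after positions 14, 96.
SacI sites (GAGCTC) start at positions 74, 83.
SacI cuts after base 5 of each site (before the last base), so after positions 78, 87.
Combined cut positions: 14, 78, 87, 96.
Linear molecule, 4 cuts → 5 fragments:
  1–14 → 14 bp
  15–78 → 64 bp
  79–87 → 9 bp
  88–96 → 9 bp
  97–122 → 26 bp
Sorted largest to smallest: 64, 26, 14, 9, 9 bp.

64, 26, 14, 9, 9 bp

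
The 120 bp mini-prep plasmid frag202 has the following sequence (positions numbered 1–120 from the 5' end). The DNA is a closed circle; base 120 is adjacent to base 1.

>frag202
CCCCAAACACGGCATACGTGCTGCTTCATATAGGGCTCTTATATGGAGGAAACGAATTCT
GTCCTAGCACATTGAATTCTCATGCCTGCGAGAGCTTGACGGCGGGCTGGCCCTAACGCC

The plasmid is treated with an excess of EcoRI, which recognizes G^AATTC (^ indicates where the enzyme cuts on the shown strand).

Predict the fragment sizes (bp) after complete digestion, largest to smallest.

EcoRI sites (GAATTC) start at positions 54, 74.
EcoRI cuts after the first base of each site, so after positions 54, 74.
Circular molecule, 2 cuts → 2 fragments:
  55–74 → 20 bp
  75–120 then 1–54 → 46 + 54 = 100 bp
Sorted largest to smallest: 100, 20 bp.

100, 20 bp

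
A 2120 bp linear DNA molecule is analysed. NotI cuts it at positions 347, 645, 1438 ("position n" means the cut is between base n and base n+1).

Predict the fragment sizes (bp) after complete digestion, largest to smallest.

793, 682, 347, 298 bp

Linear molecule, 3 cuts → 4 fragments:
  347 − 0 = 347 bp
  645 − 347 = 298 bp
  1438 − 645 = 793 bp
  2120 − 1438 = 682 bp
Sorted largest to smallest: 793, 682, 347, 298 bp.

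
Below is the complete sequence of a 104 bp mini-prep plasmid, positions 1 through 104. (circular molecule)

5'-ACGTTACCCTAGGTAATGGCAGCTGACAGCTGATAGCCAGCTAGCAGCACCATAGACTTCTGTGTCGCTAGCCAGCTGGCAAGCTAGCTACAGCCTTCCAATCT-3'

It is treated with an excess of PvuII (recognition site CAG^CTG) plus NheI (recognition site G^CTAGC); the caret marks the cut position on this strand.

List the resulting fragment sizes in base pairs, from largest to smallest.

PvuII sites (CAGCTG) start at positions 20, 27, 73.
PvuII cuts after base 3 of each site, so after positions 22, 29, 75.
NheI sites (GCTAGC) start at positions 40, 67, 83.
NheI cuts after the first base of each site, so after positions 40, 67, 83.
Combined cut positions: 22, 29, 40, 67, 75, 83.
Circular molecule, 6 cuts → 6 fragments:
  23–29 → 7 bp
  30–40 → 11 bp
  41–67 → 27 bp
  68–75 → 8 bp
  76–83 → 8 bp
  84–104 then 1–22 → 21 + 22 = 43 bp
Sorted largest to smallest: 43, 27, 11, 8, 8, 7 bp.

43, 27, 11, 8, 8, 7 bp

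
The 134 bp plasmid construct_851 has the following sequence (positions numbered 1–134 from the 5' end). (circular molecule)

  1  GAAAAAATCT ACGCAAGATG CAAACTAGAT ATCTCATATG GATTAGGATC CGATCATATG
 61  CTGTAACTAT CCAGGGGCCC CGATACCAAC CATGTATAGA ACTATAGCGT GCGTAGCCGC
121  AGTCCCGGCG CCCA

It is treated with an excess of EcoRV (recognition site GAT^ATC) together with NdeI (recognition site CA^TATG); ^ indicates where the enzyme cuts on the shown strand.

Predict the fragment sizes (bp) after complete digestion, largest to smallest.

108, 20, 6 bp

The EcoRV site (GATATC) starts at position 28.
EcoRV cuts after base 3 of each site, so after position 30.
NdeI sites (CATATG) start at positions 35, 55.
NdeI cuts after base 2 of each site, so after positions 36, 56.
Combined cut positions: 30, 36, 56.
Circular molecule, 3 cuts → 3 fragments:
  31–36 → 6 bp
  37–56 → 20 bp
  57–134 then 1–30 → 78 + 30 = 108 bp
Sorted largest to smallest: 108, 20, 6 bp.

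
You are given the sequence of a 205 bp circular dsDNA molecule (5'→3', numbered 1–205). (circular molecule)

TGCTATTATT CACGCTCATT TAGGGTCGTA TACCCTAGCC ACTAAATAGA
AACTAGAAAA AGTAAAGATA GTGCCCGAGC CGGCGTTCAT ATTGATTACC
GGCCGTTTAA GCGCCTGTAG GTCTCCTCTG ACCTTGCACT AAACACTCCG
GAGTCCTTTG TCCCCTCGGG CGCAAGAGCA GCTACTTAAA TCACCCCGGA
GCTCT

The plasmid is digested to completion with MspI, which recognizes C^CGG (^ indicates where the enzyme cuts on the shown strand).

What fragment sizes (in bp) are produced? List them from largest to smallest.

MspI sites (CCGG) start at positions 80, 99, 148, 196.
MspI cuts after the first base of each site, so after positions 80, 99, 148, 196.
Circular molecule, 4 cuts → 4 fragments:
  81–99 → 19 bp
  100–148 → 49 bp
  149–196 → 48 bp
  197–205 then 1–80 → 9 + 80 = 89 bp
Sorted largest to smallest: 89, 49, 48, 19 bp.

89, 49, 48, 19 bp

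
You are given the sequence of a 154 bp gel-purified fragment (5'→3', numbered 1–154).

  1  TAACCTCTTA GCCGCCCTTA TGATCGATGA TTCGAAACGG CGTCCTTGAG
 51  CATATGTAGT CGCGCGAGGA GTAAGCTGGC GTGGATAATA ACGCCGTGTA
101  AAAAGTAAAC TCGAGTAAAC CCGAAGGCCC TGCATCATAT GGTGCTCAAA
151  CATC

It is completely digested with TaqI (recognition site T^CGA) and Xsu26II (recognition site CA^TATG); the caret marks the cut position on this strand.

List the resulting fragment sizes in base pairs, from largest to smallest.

59, 26, 24, 20, 17, 8 bp

TaqI sites (TCGA) start at positions 24, 32, 111.
TaqI cuts after the first base of each site, so after positions 24, 32, 111.
Xsu26II sites (CATATG) start at positions 51, 136.
Xsu26II cuts after base 2 of each site, so after positions 52, 137.
Combined cut positions: 24, 32, 52, 111, 137.
Linear molecule, 5 cuts → 6 fragments:
  1–24 → 24 bp
  25–32 → 8 bp
  33–52 → 20 bp
  53–111 → 59 bp
  112–137 → 26 bp
  138–154 → 17 bp
Sorted largest to smallest: 59, 26, 24, 20, 17, 8 bp.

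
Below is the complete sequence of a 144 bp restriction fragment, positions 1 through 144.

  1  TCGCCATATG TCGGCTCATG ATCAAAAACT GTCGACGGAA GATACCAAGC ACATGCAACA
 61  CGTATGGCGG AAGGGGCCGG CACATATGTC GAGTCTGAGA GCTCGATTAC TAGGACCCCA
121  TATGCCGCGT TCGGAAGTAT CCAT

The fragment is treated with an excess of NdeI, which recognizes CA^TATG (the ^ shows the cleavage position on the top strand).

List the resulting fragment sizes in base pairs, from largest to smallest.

NdeI sites (CATATG) start at positions 5, 83, 119.
NdeI cuts after base 2 of each site, so after positions 6, 84, 120.
Linear molecule, 3 cuts → 4 fragments:
  1–6 → 6 bp
  7–84 → 78 bp
  85–120 → 36 bp
  121–144 → 24 bp
Sorted largest to smallest: 78, 36, 24, 6 bp.

78, 36, 24, 6 bp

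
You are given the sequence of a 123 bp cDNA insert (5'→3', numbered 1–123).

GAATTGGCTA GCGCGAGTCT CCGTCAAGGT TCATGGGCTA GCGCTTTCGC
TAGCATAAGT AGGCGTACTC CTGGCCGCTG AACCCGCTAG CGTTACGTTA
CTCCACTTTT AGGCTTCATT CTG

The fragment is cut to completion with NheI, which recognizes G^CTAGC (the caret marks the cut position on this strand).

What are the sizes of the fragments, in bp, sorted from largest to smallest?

NheI sites (GCTAGC) start at positions 7, 37, 49, 86.
NheI cuts after the first base of each site, so after positions 7, 37, 49, 86.
Linear molecule, 4 cuts → 5 fragments:
  1–7 → 7 bp
  8–37 → 30 bp
  38–49 → 12 bp
  50–86 → 37 bp
  87–123 → 37 bp
Sorted largest to smallest: 37, 37, 30, 12, 7 bp.

37, 37, 30, 12, 7 bp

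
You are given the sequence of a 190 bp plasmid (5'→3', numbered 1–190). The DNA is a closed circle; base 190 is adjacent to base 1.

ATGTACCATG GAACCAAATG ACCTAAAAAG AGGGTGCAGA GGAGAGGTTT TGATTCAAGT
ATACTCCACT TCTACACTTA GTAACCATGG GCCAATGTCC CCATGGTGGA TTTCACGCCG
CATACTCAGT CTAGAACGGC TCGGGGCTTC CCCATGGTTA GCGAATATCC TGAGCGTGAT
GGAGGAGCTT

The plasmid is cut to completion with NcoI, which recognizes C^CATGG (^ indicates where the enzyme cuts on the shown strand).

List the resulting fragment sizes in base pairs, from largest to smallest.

79, 51, 44, 16 bp

NcoI sites (CCATGG) start at positions 6, 85, 101, 152.
NcoI cuts after the first base of each site, so after positions 6, 85, 101, 152.
Circular molecule, 4 cuts → 4 fragments:
  7–85 → 79 bp
  86–101 → 16 bp
  102–152 → 51 bp
  153–190 then 1–6 → 38 + 6 = 44 bp
Sorted largest to smallest: 79, 51, 44, 16 bp.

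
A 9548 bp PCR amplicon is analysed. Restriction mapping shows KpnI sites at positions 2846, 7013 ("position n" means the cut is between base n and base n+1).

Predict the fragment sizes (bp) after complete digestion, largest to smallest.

Linear molecule, 2 cuts → 3 fragments:
  2846 − 0 = 2846 bp
  7013 − 2846 = 4167 bp
  9548 − 7013 = 2535 bp
Sorted largest to smallest: 4167, 2846, 2535 bp.

4167, 2846, 2535 bp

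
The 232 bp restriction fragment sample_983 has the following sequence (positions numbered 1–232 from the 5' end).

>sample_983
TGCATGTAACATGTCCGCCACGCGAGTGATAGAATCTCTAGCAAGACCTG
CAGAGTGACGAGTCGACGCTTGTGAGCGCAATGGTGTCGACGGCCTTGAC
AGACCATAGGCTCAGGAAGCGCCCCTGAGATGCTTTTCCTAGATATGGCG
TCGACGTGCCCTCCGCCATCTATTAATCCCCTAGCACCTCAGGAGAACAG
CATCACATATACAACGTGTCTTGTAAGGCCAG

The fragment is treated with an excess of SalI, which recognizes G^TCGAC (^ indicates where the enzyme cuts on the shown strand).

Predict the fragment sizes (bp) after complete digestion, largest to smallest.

82, 64, 62, 24 bp

SalI sites (GTCGAC) start at positions 62, 86, 150.
SalI cuts after the first base of each site, so after positions 62, 86, 150.
Linear molecule, 3 cuts → 4 fragments:
  1–62 → 62 bp
  63–86 → 24 bp
  87–150 → 64 bp
  151–232 → 82 bp
Sorted largest to smallest: 82, 64, 62, 24 bp.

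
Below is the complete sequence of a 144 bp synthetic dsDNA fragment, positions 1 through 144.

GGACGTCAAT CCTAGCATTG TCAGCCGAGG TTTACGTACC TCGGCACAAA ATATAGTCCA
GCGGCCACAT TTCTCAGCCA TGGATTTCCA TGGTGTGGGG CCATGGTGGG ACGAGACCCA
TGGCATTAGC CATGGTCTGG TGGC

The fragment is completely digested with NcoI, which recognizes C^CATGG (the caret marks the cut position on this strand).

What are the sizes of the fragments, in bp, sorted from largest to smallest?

NcoI sites (CCATGG) start at positions 78, 88, 101, 118, 130.
NcoI cuts after the first base of each site, so after positions 78, 88, 101, 118, 130.
Linear molecule, 5 cuts → 6 fragments:
  1–78 → 78 bp
  79–88 → 10 bp
  89–101 → 13 bp
  102–118 → 17 bp
  119–130 → 12 bp
  131–144 → 14 bp
Sorted largest to smallest: 78, 17, 14, 13, 12, 10 bp.

78, 17, 14, 13, 12, 10 bp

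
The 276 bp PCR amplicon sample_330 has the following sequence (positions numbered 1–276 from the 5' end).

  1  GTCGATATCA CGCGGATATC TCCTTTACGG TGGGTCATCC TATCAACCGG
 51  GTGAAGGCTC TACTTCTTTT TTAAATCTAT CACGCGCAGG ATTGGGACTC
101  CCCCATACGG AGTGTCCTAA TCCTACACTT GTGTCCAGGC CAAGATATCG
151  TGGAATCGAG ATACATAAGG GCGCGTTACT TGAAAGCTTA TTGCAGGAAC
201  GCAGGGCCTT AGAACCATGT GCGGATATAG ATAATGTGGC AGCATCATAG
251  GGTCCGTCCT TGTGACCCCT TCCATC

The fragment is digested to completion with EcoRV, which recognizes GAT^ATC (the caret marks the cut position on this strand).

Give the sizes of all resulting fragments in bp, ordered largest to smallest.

EcoRV sites (GATATC) start at positions 4, 15, 144.
EcoRV cuts after base 3 of each site, so after positions 6, 17, 146.
Linear molecule, 3 cuts → 4 fragments:
  1–6 → 6 bp
  7–17 → 11 bp
  18–146 → 129 bp
  147–276 → 130 bp
Sorted largest to smallest: 130, 129, 11, 6 bp.

130, 129, 11, 6 bp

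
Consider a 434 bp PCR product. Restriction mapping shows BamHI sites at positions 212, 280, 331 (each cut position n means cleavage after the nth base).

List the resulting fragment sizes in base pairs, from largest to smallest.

Linear molecule, 3 cuts → 4 fragments:
  212 − 0 = 212 bp
  280 − 212 = 68 bp
  331 − 280 = 51 bp
  434 − 331 = 103 bp
Sorted largest to smallest: 212, 103, 68, 51 bp.

212, 103, 68, 51 bp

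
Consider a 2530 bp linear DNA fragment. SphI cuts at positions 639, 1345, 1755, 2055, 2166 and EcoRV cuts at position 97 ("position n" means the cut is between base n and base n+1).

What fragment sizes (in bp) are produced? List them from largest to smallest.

706, 542, 410, 364, 300, 111, 97 bp

Combined cut positions (sorted): 97, 639, 1345, 1755, 2055, 2166.
Linear molecule, 6 cuts → 7 fragments:
  97 − 0 = 97 bp
  639 − 97 = 542 bp
  1345 − 639 = 706 bp
  1755 − 1345 = 410 bp
  2055 − 1755 = 300 bp
  2166 − 2055 = 111 bp
  2530 − 2166 = 364 bp
Sorted largest to smallest: 706, 542, 410, 364, 300, 111, 97 bp.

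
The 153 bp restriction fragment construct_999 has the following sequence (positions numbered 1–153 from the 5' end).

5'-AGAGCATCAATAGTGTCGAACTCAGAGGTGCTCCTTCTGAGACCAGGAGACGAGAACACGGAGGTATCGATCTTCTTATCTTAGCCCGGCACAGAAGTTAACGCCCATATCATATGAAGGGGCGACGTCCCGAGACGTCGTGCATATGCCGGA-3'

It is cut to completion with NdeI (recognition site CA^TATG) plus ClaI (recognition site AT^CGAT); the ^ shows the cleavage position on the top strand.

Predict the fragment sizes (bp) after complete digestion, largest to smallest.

NdeI sites (CATATG) start at positions 111, 143.
NdeI cuts after base 2 of each site, so after positions 112, 144.
The ClaI site (ATCGAT) starts at position 66.
ClaI cuts after base 2 of each site, so after position 67.
Combined cut positions: 67, 112, 144.
Linear molecule, 3 cuts → 4 fragments:
  1–67 → 67 bp
  68–112 → 45 bp
  113–144 → 32 bp
  145–153 → 9 bp
Sorted largest to smallest: 67, 45, 32, 9 bp.

67, 45, 32, 9 bp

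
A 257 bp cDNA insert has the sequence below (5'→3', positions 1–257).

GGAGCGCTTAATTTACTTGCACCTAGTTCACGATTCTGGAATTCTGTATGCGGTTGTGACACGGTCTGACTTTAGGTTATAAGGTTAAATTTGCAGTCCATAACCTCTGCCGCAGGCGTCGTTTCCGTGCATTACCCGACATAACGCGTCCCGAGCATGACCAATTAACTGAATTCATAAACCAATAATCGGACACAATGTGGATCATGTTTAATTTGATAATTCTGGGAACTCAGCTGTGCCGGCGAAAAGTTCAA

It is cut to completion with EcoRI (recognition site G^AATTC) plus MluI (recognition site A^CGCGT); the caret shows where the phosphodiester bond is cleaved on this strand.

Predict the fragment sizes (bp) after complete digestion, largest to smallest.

EcoRI sites (GAATTC) start at positions 39, 171.
EcoRI cuts after the first base of each site, so after positions 39, 171.
The MluI site (ACGCGT) starts at position 144.
MluI cuts after the first base of each site, so after position 144.
Combined cut positions: 39, 144, 171.
Linear molecule, 3 cuts → 4 fragments:
  1–39 → 39 bp
  40–144 → 105 bp
  145–171 → 27 bp
  172–257 → 86 bp
Sorted largest to smallest: 105, 86, 39, 27 bp.

105, 86, 39, 27 bp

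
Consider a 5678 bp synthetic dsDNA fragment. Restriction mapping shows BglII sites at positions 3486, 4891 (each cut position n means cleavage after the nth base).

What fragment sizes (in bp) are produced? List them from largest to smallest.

3486, 1405, 787 bp

Linear molecule, 2 cuts → 3 fragments:
  3486 − 0 = 3486 bp
  4891 − 3486 = 1405 bp
  5678 − 4891 = 787 bp
Sorted largest to smallest: 3486, 1405, 787 bp.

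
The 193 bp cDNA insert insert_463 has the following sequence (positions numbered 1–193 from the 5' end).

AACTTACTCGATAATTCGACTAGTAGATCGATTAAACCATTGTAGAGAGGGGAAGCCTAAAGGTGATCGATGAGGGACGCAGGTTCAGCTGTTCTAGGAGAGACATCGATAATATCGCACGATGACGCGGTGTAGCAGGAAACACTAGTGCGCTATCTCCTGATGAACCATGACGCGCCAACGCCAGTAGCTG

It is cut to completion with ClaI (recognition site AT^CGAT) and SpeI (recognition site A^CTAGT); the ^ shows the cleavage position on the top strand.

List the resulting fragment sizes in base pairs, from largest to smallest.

49, 39, 39, 38, 19, 9 bp

ClaI sites (ATCGAT) start at positions 27, 66, 105.
ClaI cuts after base 2 of each site, so after positions 28, 67, 106.
SpeI sites (ACTAGT) start at positions 19, 144.
SpeI cuts after the first base of each site, so after positions 19, 144.
Combined cut positions: 19, 28, 67, 106, 144.
Linear molecule, 5 cuts → 6 fragments:
  1–19 → 19 bp
  20–28 → 9 bp
  29–67 → 39 bp
  68–106 → 39 bp
  107–144 → 38 bp
  145–193 → 49 bp
Sorted largest to smallest: 49, 39, 39, 38, 19, 9 bp.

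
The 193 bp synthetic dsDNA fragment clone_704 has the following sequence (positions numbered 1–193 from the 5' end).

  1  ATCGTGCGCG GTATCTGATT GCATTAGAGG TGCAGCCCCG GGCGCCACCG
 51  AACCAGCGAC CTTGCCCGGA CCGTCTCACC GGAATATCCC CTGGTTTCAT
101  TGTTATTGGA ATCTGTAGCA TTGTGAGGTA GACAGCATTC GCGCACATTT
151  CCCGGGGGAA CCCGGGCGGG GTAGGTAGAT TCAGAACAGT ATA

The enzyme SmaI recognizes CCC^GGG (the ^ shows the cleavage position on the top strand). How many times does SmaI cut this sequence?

3

CCCGGG occurs starting at positions 37, 151, 161.
SmaI cuts at 3 sites.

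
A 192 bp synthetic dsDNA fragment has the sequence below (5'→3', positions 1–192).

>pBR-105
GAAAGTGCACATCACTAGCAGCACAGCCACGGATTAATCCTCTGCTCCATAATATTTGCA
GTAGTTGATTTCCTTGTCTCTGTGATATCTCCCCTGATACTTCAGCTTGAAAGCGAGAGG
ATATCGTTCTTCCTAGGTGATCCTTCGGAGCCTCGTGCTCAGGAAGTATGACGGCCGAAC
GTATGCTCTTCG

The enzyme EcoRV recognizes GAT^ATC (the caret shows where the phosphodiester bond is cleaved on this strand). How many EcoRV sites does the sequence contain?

GATATC occurs starting at positions 84, 120.
EcoRV cuts at 2 sites.

2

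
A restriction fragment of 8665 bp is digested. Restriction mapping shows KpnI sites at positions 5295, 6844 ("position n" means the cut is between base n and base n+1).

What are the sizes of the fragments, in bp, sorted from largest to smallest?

Linear molecule, 2 cuts → 3 fragments:
  5295 − 0 = 5295 bp
  6844 − 5295 = 1549 bp
  8665 − 6844 = 1821 bp
Sorted largest to smallest: 5295, 1821, 1549 bp.

5295, 1821, 1549 bp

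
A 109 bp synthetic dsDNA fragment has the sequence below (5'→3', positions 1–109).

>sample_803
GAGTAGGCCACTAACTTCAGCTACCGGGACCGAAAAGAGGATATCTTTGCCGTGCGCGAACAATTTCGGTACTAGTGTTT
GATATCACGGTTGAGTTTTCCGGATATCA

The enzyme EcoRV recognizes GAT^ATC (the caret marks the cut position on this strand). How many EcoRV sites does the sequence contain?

3

GATATC occurs starting at positions 40, 81, 103.
EcoRV cuts at 3 sites.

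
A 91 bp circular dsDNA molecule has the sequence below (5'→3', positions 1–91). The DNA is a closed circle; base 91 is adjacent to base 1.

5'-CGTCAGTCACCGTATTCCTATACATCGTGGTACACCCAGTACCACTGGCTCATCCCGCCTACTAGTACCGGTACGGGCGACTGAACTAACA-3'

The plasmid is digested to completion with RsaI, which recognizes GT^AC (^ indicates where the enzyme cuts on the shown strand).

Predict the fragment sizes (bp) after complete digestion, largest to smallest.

50, 26, 9, 6 bp

RsaI sites (GTAC) start at positions 30, 39, 65, 71.
RsaI cuts after base 2 of each site, so after positions 31, 40, 66, 72.
Circular molecule, 4 cuts → 4 fragments:
  32–40 → 9 bp
  41–66 → 26 bp
  67–72 → 6 bp
  73–91 then 1–31 → 19 + 31 = 50 bp
Sorted largest to smallest: 50, 26, 9, 6 bp.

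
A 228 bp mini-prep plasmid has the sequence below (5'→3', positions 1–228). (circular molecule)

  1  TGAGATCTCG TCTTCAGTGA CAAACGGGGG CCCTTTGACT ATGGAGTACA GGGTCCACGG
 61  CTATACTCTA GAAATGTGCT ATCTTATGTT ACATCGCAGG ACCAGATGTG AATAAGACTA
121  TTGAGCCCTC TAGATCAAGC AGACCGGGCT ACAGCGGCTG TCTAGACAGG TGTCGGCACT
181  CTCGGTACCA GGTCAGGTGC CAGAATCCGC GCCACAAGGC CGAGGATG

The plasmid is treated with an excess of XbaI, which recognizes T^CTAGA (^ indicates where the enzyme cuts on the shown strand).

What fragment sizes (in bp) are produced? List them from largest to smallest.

XbaI sites (TCTAGA) start at positions 67, 129, 161.
XbaI cuts after the first base of each site, so after positions 67, 129, 161.
Circular molecule, 3 cuts → 3 fragments:
  68–129 → 62 bp
  130–161 → 32 bp
  162–228 then 1–67 → 67 + 67 = 134 bp
Sorted largest to smallest: 134, 62, 32 bp.

134, 62, 32 bp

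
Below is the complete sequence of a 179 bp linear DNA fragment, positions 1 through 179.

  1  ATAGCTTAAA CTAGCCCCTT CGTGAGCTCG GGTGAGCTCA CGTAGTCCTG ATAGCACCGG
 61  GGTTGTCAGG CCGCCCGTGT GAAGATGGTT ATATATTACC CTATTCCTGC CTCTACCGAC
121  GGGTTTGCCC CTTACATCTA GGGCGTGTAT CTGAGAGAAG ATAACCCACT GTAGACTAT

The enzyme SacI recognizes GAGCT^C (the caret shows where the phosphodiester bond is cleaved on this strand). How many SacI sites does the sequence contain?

GAGCTC occurs starting at positions 24, 34.
SacI cuts at 2 sites.

2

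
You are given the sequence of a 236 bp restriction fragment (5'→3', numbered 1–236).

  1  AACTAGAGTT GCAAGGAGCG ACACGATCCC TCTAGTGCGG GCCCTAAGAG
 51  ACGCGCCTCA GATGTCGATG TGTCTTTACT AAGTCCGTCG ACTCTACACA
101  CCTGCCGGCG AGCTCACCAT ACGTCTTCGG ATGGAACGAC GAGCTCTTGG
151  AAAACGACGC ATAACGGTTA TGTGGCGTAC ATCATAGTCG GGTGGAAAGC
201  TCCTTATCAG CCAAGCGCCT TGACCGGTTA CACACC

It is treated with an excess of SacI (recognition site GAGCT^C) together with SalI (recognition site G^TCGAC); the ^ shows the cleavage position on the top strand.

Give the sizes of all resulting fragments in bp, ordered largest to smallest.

SacI sites (GAGCTC) start at positions 110, 141.
SacI cuts after base 5 of each site (before the last base), so after positions 114, 145.
The SalI site (GTCGAC) starts at position 87.
SalI cuts after the first base of each site, so after position 87.
Combined cut positions: 87, 114, 145.
Linear molecule, 3 cuts → 4 fragments:
  1–87 → 87 bp
  88–114 → 27 bp
  115–145 → 31 bp
  146–236 → 91 bp
Sorted largest to smallest: 91, 87, 31, 27 bp.

91, 87, 31, 27 bp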